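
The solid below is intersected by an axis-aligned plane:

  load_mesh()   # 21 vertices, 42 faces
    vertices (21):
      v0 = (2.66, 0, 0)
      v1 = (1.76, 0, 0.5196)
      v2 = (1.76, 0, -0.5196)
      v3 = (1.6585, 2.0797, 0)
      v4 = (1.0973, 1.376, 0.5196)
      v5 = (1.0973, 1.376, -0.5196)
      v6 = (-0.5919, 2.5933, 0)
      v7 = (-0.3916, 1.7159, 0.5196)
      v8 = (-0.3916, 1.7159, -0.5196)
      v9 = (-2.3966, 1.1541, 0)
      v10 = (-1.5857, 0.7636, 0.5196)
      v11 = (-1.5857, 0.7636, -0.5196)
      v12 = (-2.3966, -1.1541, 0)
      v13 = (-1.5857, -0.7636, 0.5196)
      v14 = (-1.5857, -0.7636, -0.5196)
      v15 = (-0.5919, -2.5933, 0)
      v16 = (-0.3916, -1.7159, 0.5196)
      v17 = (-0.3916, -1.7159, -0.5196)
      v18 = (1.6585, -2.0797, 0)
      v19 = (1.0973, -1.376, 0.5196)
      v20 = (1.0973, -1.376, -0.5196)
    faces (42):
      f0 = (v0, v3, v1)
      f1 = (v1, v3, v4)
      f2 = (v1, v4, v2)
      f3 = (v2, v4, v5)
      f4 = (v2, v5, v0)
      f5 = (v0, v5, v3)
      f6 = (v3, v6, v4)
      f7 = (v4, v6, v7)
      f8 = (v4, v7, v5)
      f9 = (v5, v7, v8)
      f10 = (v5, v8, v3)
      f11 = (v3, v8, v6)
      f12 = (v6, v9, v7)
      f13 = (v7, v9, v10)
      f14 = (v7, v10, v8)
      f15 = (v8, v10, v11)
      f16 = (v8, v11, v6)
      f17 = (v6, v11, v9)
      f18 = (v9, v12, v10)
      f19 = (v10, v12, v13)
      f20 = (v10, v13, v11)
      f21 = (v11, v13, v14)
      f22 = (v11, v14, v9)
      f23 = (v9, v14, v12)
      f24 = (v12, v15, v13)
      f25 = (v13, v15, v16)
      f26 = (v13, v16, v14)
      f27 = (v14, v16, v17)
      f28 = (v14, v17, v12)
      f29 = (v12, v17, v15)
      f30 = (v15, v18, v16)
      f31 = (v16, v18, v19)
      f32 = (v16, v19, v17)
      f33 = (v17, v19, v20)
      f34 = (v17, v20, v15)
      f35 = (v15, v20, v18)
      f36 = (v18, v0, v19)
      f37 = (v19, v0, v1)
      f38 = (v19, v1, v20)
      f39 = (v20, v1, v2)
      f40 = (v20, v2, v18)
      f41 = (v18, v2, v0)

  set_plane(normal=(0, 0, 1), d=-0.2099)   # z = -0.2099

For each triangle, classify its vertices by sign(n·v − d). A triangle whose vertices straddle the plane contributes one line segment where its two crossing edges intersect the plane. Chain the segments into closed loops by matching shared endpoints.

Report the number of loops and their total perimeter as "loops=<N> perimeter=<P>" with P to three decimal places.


Straddling triangles (28 of 42):
  (v1,v4,v2) [++-] → (1.5625, 0.410072, -0.2099)–(1.76, 0, -0.2099)  len=0.4552
  (v2,v4,v5) [-+-] → (1.5625, 0.410072, -0.2099)–(1.0973, 1.376, -0.2099)  len=1.0721
  (v2,v5,v0) [--+] → (2.02872, 0.555855, -0.2099)–(2.29643, 0, -0.2099)  len=0.6170
  (v0,v5,v3) [+-+] → (2.02872, 0.555855, -0.2099)–(1.4318, 1.79543, -0.2099)  len=1.3758
  (v4,v7,v5) [++-] → (0.653581, 1.4773, -0.2099)–(1.0973, 1.376, -0.2099)  len=0.4551
  (v5,v7,v8) [-+-] → (0.653581, 1.4773, -0.2099)–(-0.3916, 1.7159, -0.2099)  len=1.0721
  (v5,v8,v3) [--+] → (0.830332, 1.93274, -0.2099)–(1.4318, 1.79543, -0.2099)  len=0.6169
  (v3,v8,v6) [+-+] → (0.830332, 1.93274, -0.2099)–(-0.510986, 2.23886, -0.2099)  len=1.3758
  (v7,v10,v8) [++-] → (-0.747463, 1.4321, -0.2099)–(-0.3916, 1.7159, -0.2099)  len=0.4552
  (v8,v10,v11) [-+-] → (-0.747463, 1.4321, -0.2099)–(-1.5857, 0.7636, -0.2099)  len=1.0722
  (v8,v11,v6) [--+] → (-0.99336, 1.85417, -0.2099)–(-0.510986, 2.23886, -0.2099)  len=0.6170
  (v6,v11,v9) [+-+] → (-0.99336, 1.85417, -0.2099)–(-2.06903, 0.996352, -0.2099)  len=1.3758
  (v10,v13,v11) [++-] → (-1.5857, 0.308467, -0.2099)–(-1.5857, 0.7636, -0.2099)  len=0.4551
  (v11,v13,v14) [-+-] → (-1.5857, 0.308467, -0.2099)–(-1.5857, -0.7636, -0.2099)  len=1.0721
  (v11,v14,v9) [--+] → (-2.06903, 0.379417, -0.2099)–(-2.06903, 0.996352, -0.2099)  len=0.6169
  (v9,v14,v12) [+-+] → (-2.06903, 0.379417, -0.2099)–(-2.06903, -0.996352, -0.2099)  len=1.3758
  (v13,v16,v14) [++-] → (-1.22984, -1.0474, -0.2099)–(-1.5857, -0.7636, -0.2099)  len=0.4552
  (v14,v16,v17) [-+-] → (-1.22984, -1.0474, -0.2099)–(-0.3916, -1.7159, -0.2099)  len=1.0722
  (v14,v17,v12) [--+] → (-1.58665, -1.38105, -0.2099)–(-2.06903, -0.996352, -0.2099)  len=0.6170
  (v12,v17,v15) [+-+] → (-1.58665, -1.38105, -0.2099)–(-0.510986, -2.23886, -0.2099)  len=1.3758
  (v16,v19,v17) [++-] → (0.0521186, -1.6146, -0.2099)–(-0.3916, -1.7159, -0.2099)  len=0.4551
  (v17,v19,v20) [-+-] → (0.0521186, -1.6146, -0.2099)–(1.0973, -1.376, -0.2099)  len=1.0721
  (v17,v20,v15) [--+] → (0.090477, -2.10155, -0.2099)–(-0.510986, -2.23886, -0.2099)  len=0.6169
  (v15,v20,v18) [+-+] → (0.090477, -2.10155, -0.2099)–(1.4318, -1.79543, -0.2099)  len=1.3758
  (v19,v1,v20) [++-] → (1.2948, -0.965928, -0.2099)–(1.0973, -1.376, -0.2099)  len=0.4552
  (v20,v1,v2) [-+-] → (1.2948, -0.965928, -0.2099)–(1.76, 0, -0.2099)  len=1.0721
  (v20,v2,v18) [--+] → (1.6995, -1.23957, -0.2099)–(1.4318, -1.79543, -0.2099)  len=0.6170
  (v18,v2,v0) [+-+] → (1.6995, -1.23957, -0.2099)–(2.29643, 0, -0.2099)  len=1.3758

Chained into 2 loop(s):
  loop 1: 14 segments, perimeter = 10.6908
  loop 2: 14 segments, perimeter = 13.9494
Total perimeter = 24.640

loops=2 perimeter=24.640


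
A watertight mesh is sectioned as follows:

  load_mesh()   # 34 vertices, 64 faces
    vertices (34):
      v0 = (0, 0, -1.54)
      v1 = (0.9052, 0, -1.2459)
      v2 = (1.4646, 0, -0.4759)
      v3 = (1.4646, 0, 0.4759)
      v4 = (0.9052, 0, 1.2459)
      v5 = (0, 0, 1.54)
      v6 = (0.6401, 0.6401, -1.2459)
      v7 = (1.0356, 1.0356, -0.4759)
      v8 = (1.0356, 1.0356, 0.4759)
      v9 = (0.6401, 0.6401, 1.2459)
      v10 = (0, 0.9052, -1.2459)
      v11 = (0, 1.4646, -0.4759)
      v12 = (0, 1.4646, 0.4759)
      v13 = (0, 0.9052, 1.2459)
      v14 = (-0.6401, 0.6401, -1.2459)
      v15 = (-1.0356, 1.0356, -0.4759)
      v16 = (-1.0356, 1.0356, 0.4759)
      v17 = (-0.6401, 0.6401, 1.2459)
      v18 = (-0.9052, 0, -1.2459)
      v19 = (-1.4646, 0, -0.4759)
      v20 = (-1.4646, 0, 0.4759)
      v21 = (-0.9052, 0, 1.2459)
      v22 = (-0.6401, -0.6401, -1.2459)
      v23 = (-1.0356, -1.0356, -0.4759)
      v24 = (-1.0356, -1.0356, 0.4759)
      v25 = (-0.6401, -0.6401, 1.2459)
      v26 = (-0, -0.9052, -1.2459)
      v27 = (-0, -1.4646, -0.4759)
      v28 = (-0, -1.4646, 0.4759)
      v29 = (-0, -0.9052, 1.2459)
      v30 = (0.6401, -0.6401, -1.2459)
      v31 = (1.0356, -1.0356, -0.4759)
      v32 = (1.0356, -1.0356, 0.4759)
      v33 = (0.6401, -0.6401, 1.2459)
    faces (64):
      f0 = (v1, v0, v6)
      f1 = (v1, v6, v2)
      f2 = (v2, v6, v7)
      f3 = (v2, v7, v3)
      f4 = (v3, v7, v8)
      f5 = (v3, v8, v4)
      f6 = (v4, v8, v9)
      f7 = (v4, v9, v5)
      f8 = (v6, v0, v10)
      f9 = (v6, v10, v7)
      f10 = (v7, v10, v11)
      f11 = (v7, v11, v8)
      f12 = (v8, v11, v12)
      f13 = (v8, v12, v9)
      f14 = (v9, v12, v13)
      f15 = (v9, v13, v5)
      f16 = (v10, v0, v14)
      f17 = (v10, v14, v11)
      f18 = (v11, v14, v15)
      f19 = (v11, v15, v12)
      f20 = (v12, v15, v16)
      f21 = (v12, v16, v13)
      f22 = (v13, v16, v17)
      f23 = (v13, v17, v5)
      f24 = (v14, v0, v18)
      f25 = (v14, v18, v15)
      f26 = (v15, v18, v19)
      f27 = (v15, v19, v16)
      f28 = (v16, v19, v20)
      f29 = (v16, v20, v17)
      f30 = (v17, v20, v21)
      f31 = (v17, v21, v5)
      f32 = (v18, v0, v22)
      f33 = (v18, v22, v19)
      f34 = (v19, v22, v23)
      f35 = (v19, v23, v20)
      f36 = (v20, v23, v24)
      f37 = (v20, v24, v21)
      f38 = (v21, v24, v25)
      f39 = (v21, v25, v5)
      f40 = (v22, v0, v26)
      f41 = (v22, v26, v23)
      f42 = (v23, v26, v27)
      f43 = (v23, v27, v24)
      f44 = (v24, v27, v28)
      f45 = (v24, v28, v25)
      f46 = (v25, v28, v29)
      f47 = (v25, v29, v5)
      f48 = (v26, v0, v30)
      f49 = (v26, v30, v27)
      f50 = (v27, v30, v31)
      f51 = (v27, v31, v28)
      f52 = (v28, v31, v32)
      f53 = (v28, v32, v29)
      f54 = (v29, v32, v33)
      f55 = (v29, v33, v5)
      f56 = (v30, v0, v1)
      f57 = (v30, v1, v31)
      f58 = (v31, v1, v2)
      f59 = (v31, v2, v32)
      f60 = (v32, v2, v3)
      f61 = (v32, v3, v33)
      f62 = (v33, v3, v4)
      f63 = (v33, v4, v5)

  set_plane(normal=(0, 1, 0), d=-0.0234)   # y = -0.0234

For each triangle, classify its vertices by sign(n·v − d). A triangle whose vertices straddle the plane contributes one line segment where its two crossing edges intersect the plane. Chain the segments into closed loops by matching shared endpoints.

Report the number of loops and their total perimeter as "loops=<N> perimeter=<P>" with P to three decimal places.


Straddling triangles (20 of 64):
  (v18,v0,v22) [++-] → (-0.0234, -0.0234, -1.52925)–(-0.895509, -0.0234, -1.2459)  len=0.9170
  (v18,v22,v19) [+-+] → (-0.895509, -0.0234, -1.2459)–(-1.43446, -0.0234, -0.504049)  len=0.9170
  (v19,v22,v23) [+--] → (-1.43446, -0.0234, -0.504049)–(-1.45491, -0.0234, -0.4759)  len=0.0348
  (v19,v23,v20) [+-+] → (-1.45491, -0.0234, -0.4759)–(-1.45491, -0.0234, 0.454394)  len=0.9303
  (v20,v23,v24) [+--] → (-1.45491, -0.0234, 0.454394)–(-1.45491, -0.0234, 0.4759)  len=0.0215
  (v20,v24,v21) [+-+] → (-1.45491, -0.0234, 0.4759)–(-0.908146, -0.0234, 1.2285)  len=0.9302
  (v21,v24,v25) [+--] → (-0.908146, -0.0234, 1.2285)–(-0.895509, -0.0234, 1.2459)  len=0.0215
  (v21,v25,v5) [+-+] → (-0.895509, -0.0234, 1.2459)–(-0.0234, -0.0234, 1.52925)  len=0.9170
  (v22,v0,v26) [-+-] → (-0.0234, -0.0234, -1.52925)–(0, -0.0234, -1.5324)  len=0.0236
  (v25,v29,v5) [--+] → (0, -0.0234, 1.5324)–(-0.0234, -0.0234, 1.52925)  len=0.0236
  (v26,v0,v30) [-+-] → (0, -0.0234, -1.5324)–(0.0234, -0.0234, -1.52925)  len=0.0236
  (v29,v33,v5) [--+] → (0.0234, -0.0234, 1.52925)–(0, -0.0234, 1.5324)  len=0.0236
  (v30,v0,v1) [-++] → (0.0234, -0.0234, -1.52925)–(0.895509, -0.0234, -1.2459)  len=0.9170
  (v30,v1,v31) [-+-] → (0.895509, -0.0234, -1.2459)–(0.908146, -0.0234, -1.2285)  len=0.0215
  (v31,v1,v2) [-++] → (0.908146, -0.0234, -1.2285)–(1.45491, -0.0234, -0.4759)  len=0.9302
  (v31,v2,v32) [-+-] → (1.45491, -0.0234, -0.4759)–(1.45491, -0.0234, -0.454394)  len=0.0215
  (v32,v2,v3) [-++] → (1.45491, -0.0234, -0.454394)–(1.45491, -0.0234, 0.4759)  len=0.9303
  (v32,v3,v33) [-+-] → (1.45491, -0.0234, 0.4759)–(1.43446, -0.0234, 0.504049)  len=0.0348
  (v33,v3,v4) [-++] → (1.43446, -0.0234, 0.504049)–(0.895509, -0.0234, 1.2459)  len=0.9170
  (v33,v4,v5) [-++] → (0.895509, -0.0234, 1.2459)–(0.0234, -0.0234, 1.52925)  len=0.9170

Chained into 1 loop(s):
  loop 1: 20 segments, perimeter = 9.4730
Total perimeter = 9.473

loops=1 perimeter=9.473


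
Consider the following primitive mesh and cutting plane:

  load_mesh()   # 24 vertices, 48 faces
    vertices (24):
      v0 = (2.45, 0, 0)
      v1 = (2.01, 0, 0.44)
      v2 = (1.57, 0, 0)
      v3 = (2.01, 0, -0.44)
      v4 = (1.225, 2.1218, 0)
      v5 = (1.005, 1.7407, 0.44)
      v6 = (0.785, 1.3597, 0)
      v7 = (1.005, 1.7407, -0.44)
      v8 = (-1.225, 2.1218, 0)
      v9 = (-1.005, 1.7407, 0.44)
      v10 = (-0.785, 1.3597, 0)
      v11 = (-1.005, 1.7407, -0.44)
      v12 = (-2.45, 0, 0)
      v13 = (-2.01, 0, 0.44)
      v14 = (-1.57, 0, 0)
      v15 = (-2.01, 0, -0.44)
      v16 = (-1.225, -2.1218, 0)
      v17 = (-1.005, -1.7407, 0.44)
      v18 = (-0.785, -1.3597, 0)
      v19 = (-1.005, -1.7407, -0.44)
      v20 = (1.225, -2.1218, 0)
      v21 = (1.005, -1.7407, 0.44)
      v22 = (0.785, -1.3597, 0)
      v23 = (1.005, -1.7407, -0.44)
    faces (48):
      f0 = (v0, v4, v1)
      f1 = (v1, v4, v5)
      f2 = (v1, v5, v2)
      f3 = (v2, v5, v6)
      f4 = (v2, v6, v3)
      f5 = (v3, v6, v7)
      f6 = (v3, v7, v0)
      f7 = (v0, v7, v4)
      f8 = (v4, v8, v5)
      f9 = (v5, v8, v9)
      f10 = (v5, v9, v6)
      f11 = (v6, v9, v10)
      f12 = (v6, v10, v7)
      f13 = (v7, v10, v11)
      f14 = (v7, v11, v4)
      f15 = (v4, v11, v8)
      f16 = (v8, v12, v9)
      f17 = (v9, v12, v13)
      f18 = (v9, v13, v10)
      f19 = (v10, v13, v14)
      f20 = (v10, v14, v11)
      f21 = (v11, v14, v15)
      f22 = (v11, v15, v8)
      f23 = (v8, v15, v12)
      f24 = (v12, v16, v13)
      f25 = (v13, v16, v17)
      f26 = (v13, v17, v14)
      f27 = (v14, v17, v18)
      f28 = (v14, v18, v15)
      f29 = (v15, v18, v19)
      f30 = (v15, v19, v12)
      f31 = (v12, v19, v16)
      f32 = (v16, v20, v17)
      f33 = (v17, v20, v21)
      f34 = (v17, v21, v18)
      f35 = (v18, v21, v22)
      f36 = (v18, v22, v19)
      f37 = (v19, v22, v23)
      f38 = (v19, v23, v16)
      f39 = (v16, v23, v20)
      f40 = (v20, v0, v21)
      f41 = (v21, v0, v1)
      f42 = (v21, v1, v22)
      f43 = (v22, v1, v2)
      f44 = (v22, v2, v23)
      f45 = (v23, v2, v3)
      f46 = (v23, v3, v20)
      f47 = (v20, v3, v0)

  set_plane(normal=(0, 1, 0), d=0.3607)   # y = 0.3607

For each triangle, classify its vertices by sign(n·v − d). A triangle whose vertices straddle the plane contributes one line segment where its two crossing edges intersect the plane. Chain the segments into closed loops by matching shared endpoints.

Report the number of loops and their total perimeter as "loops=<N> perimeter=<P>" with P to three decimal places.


loops=2 perimeter=4.978

Straddling triangles (16 of 48):
  (v0,v4,v1) [-+-] → (2.24175, 0.3607, 0)–(1.87655, 0.3607, 0.365201)  len=0.5165
  (v1,v4,v5) [-++] → (1.87655, 0.3607, 0.365201)–(1.80175, 0.3607, 0.44)  len=0.1058
  (v1,v5,v2) [-+-] → (1.80175, 0.3607, 0.44)–(1.45292, 0.3607, 0.0911748)  len=0.4933
  (v2,v5,v6) [-++] → (1.45292, 0.3607, 0.0911748)–(1.36176, 0.3607, 0)  len=0.1289
  (v2,v6,v3) [-+-] → (1.36176, 0.3607, 0)–(1.68503, 0.3607, -0.323277)  len=0.4572
  (v3,v6,v7) [-++] → (1.68503, 0.3607, -0.323277)–(1.80175, 0.3607, -0.44)  len=0.1651
  (v3,v7,v0) [-+-] → (1.80175, 0.3607, -0.44)–(2.15057, 0.3607, -0.0911748)  len=0.4933
  (v0,v7,v4) [-++] → (2.15057, 0.3607, -0.0911748)–(2.24175, 0.3607, 0)  len=0.1289
  (v8,v12,v9) [+-+] → (-2.24175, 0.3607, 0)–(-2.15057, 0.3607, 0.0911748)  len=0.1289
  (v9,v12,v13) [+--] → (-2.15057, 0.3607, 0.0911748)–(-1.80175, 0.3607, 0.44)  len=0.4933
  (v9,v13,v10) [+-+] → (-1.80175, 0.3607, 0.44)–(-1.68503, 0.3607, 0.323277)  len=0.1651
  (v10,v13,v14) [+--] → (-1.68503, 0.3607, 0.323277)–(-1.36176, 0.3607, 0)  len=0.4572
  (v10,v14,v11) [+-+] → (-1.36176, 0.3607, 0)–(-1.45292, 0.3607, -0.0911748)  len=0.1289
  (v11,v14,v15) [+--] → (-1.45292, 0.3607, -0.0911748)–(-1.80175, 0.3607, -0.44)  len=0.4933
  (v11,v15,v8) [+-+] → (-1.80175, 0.3607, -0.44)–(-1.87655, 0.3607, -0.365201)  len=0.1058
  (v8,v15,v12) [+--] → (-1.87655, 0.3607, -0.365201)–(-2.24175, 0.3607, 0)  len=0.5165

Chained into 2 loop(s):
  loop 1: 8 segments, perimeter = 2.4890
  loop 2: 8 segments, perimeter = 2.4890
Total perimeter = 4.978


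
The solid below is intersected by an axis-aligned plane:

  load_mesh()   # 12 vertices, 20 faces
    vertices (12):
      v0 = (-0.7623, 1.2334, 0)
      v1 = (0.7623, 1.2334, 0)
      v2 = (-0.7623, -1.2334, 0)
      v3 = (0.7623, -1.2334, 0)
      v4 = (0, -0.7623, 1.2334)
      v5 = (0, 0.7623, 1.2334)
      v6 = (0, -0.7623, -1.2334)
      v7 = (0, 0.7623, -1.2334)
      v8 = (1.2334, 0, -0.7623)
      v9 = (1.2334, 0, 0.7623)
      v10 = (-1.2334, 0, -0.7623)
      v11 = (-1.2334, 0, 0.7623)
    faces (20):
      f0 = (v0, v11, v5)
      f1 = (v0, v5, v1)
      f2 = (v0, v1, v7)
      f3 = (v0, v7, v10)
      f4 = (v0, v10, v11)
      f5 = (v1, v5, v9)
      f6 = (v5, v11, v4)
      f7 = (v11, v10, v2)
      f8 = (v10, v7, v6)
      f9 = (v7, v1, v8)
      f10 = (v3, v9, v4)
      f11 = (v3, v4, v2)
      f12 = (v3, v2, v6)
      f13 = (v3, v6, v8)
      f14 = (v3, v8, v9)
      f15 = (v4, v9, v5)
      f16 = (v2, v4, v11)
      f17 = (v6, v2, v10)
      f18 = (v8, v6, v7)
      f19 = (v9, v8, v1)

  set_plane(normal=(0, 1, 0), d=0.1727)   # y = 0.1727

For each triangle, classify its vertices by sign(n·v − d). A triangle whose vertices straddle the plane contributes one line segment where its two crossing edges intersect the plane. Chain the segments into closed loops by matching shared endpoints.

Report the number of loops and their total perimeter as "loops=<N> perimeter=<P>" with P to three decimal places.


Straddling triangles (10 of 20):
  (v0,v11,v5) [+-+] → (-1.16744, 0.1727, 0.655563)–(-0.953972, 0.1727, 0.869028)  len=0.3019
  (v0,v7,v10) [++-] → (-0.953972, 0.1727, -0.869028)–(-1.16744, 0.1727, -0.655563)  len=0.3019
  (v0,v10,v11) [+--] → (-1.16744, 0.1727, -0.655563)–(-1.16744, 0.1727, 0.655563)  len=1.3111
  (v1,v5,v9) [++-] → (0.953972, 0.1727, 0.869028)–(1.16744, 0.1727, 0.655563)  len=0.3019
  (v5,v11,v4) [+--] → (-0.953972, 0.1727, 0.869028)–(0, 0.1727, 1.2334)  len=1.0212
  (v10,v7,v6) [-+-] → (-0.953972, 0.1727, -0.869028)–(0, 0.1727, -1.2334)  len=1.0212
  (v7,v1,v8) [++-] → (1.16744, 0.1727, -0.655563)–(0.953972, 0.1727, -0.869028)  len=0.3019
  (v4,v9,v5) [--+] → (0.953972, 0.1727, 0.869028)–(0, 0.1727, 1.2334)  len=1.0212
  (v8,v6,v7) [--+] → (0, 0.1727, -1.2334)–(0.953972, 0.1727, -0.869028)  len=1.0212
  (v9,v8,v1) [--+] → (1.16744, 0.1727, -0.655563)–(1.16744, 0.1727, 0.655563)  len=1.3111

Chained into 1 loop(s):
  loop 1: 10 segments, perimeter = 7.9146
Total perimeter = 7.915

loops=1 perimeter=7.915


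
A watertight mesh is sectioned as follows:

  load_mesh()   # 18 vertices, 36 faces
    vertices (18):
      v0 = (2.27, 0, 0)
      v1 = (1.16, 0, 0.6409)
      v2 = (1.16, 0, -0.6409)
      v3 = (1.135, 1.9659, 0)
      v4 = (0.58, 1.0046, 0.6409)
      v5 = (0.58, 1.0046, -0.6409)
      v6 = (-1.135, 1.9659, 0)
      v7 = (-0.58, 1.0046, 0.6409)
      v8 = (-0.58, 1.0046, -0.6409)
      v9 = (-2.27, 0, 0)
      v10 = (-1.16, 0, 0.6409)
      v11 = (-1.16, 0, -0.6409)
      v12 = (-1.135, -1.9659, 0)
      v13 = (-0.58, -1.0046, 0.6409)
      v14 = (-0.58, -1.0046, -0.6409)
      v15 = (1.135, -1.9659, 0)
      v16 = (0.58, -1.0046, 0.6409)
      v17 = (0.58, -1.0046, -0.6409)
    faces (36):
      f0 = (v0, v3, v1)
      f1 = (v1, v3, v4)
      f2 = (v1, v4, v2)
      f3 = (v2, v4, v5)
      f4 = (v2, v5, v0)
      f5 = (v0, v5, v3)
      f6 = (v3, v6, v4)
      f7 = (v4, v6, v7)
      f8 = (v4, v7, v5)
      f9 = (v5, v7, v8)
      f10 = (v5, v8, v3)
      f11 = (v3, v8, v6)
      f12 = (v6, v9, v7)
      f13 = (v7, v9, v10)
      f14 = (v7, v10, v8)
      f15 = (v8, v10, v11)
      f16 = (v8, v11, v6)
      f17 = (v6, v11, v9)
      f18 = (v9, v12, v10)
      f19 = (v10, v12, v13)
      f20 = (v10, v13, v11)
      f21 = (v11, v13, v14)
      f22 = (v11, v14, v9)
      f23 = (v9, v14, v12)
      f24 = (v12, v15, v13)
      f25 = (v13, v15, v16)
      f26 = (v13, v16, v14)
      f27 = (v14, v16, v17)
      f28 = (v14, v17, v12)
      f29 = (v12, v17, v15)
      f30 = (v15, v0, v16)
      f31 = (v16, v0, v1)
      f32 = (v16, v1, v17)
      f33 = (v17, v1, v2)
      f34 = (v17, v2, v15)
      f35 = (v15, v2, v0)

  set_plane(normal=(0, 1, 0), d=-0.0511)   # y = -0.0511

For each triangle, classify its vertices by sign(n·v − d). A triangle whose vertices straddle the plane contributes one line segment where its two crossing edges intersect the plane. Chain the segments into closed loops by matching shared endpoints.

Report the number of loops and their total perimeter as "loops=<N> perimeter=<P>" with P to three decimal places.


loops=2 perimeter=7.691

Straddling triangles (12 of 36):
  (v9,v12,v10) [+-+] → (-2.2405, -0.0511, 0)–(-1.15935, -0.0511, 0.624241)  len=1.2484
  (v10,v12,v13) [+--] → (-1.15935, -0.0511, 0.624241)–(-1.1305, -0.0511, 0.6409)  len=0.0333
  (v10,v13,v11) [+-+] → (-1.1305, -0.0511, 0.6409)–(-1.1305, -0.0511, -0.5757)  len=1.2166
  (v11,v13,v14) [+--] → (-1.1305, -0.0511, -0.5757)–(-1.1305, -0.0511, -0.6409)  len=0.0652
  (v11,v14,v9) [+-+] → (-1.1305, -0.0511, -0.6409)–(-2.18404, -0.0511, -0.0326)  len=1.2165
  (v9,v14,v12) [+--] → (-2.18404, -0.0511, -0.0326)–(-2.2405, -0.0511, 0)  len=0.0652
  (v15,v0,v16) [-+-] → (2.2405, -0.0511, 0)–(2.18404, -0.0511, 0.0326)  len=0.0652
  (v16,v0,v1) [-++] → (2.18404, -0.0511, 0.0326)–(1.1305, -0.0511, 0.6409)  len=1.2165
  (v16,v1,v17) [-+-] → (1.1305, -0.0511, 0.6409)–(1.1305, -0.0511, 0.5757)  len=0.0652
  (v17,v1,v2) [-++] → (1.1305, -0.0511, 0.5757)–(1.1305, -0.0511, -0.6409)  len=1.2166
  (v17,v2,v15) [-+-] → (1.1305, -0.0511, -0.6409)–(1.15935, -0.0511, -0.624241)  len=0.0333
  (v15,v2,v0) [-++] → (1.15935, -0.0511, -0.624241)–(2.2405, -0.0511, 0)  len=1.2484

Chained into 2 loop(s):
  loop 1: 6 segments, perimeter = 3.8453
  loop 2: 6 segments, perimeter = 3.8453
Total perimeter = 7.691


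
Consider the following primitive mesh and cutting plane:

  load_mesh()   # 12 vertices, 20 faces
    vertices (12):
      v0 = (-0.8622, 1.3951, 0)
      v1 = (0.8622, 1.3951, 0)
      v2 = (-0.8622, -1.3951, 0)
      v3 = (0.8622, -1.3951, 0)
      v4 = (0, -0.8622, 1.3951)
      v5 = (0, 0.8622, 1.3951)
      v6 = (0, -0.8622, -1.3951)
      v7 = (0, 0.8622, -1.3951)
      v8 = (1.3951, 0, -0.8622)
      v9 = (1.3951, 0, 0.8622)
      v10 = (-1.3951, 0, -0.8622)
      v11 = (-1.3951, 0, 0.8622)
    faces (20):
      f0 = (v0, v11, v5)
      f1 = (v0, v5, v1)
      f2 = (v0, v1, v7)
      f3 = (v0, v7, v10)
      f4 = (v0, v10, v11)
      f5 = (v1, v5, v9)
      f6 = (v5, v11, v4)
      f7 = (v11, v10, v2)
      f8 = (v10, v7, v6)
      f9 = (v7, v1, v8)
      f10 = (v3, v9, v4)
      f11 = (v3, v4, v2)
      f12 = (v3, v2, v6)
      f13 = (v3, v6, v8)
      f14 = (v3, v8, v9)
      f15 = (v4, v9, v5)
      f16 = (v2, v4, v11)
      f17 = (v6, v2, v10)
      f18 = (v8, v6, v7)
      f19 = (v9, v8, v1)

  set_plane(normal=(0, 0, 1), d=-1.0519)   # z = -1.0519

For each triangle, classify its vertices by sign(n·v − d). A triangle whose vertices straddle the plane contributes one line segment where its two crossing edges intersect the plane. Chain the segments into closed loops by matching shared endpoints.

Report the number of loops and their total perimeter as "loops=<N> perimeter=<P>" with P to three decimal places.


loops=1 perimeter=5.959

Straddling triangles (8 of 20):
  (v0,v1,v7) [++-] → (0.212105, 0.993295, -1.0519)–(-0.212105, 0.993295, -1.0519)  len=0.4242
  (v0,v7,v10) [+-+] → (-0.212105, 0.993295, -1.0519)–(-0.898477, 0.306923, -1.0519)  len=0.9707
  (v10,v7,v6) [+--] → (-0.898477, 0.306923, -1.0519)–(-0.898477, -0.306923, -1.0519)  len=0.6138
  (v7,v1,v8) [-++] → (0.212105, 0.993295, -1.0519)–(0.898477, 0.306923, -1.0519)  len=0.9707
  (v3,v2,v6) [++-] → (-0.212105, -0.993295, -1.0519)–(0.212105, -0.993295, -1.0519)  len=0.4242
  (v3,v6,v8) [+-+] → (0.212105, -0.993295, -1.0519)–(0.898477, -0.306923, -1.0519)  len=0.9707
  (v6,v2,v10) [-++] → (-0.212105, -0.993295, -1.0519)–(-0.898477, -0.306923, -1.0519)  len=0.9707
  (v8,v6,v7) [+--] → (0.898477, -0.306923, -1.0519)–(0.898477, 0.306923, -1.0519)  len=0.6138

Chained into 1 loop(s):
  loop 1: 8 segments, perimeter = 5.9588
Total perimeter = 5.959


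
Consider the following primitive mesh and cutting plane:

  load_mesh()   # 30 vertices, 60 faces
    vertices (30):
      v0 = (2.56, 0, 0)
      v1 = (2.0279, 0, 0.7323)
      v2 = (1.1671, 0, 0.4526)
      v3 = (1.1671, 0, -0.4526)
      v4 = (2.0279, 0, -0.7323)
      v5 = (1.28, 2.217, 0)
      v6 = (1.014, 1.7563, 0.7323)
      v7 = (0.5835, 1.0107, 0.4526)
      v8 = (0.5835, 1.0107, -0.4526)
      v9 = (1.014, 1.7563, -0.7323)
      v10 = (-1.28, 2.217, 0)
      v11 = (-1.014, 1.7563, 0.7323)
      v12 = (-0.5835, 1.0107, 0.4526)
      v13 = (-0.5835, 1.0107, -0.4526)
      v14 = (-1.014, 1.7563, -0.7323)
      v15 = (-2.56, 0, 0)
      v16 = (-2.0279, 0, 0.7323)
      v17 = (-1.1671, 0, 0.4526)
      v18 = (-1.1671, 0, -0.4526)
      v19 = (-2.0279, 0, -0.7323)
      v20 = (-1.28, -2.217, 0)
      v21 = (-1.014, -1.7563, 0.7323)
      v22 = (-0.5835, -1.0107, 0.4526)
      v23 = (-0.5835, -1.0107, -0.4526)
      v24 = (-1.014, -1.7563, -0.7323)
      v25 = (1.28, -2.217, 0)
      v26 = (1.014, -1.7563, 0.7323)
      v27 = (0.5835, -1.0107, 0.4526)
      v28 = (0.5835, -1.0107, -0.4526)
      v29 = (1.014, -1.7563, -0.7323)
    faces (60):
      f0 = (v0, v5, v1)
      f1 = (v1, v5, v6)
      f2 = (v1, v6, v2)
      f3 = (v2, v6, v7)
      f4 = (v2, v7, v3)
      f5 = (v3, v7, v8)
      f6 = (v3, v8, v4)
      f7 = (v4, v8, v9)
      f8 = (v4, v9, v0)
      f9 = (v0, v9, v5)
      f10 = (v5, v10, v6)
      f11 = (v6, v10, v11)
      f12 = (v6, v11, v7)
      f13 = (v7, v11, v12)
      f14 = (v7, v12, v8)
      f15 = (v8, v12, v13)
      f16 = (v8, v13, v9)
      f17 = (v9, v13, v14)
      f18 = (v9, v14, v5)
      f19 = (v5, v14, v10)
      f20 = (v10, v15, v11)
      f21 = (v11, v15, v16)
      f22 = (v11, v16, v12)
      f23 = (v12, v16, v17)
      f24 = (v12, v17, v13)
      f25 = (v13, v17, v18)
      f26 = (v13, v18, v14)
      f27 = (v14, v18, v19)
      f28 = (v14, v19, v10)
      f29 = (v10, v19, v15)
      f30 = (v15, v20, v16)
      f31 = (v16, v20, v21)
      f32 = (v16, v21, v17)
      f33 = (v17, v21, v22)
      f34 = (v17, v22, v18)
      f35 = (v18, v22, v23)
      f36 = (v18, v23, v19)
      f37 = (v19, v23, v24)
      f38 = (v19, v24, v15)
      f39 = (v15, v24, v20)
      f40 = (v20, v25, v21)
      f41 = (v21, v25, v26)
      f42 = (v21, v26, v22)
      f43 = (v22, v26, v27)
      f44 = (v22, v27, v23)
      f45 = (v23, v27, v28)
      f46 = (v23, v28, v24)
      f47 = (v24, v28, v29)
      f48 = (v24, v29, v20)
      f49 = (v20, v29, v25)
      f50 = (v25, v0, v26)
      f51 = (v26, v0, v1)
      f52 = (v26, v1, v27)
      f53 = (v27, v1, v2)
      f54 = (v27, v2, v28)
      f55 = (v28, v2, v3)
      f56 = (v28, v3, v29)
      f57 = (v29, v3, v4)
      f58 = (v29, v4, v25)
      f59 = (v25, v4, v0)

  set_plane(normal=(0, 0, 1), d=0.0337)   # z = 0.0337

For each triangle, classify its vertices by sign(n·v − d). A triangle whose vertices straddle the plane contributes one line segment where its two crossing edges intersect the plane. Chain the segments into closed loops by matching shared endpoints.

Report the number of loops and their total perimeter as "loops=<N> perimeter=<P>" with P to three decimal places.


Straddling triangles (24 of 60):
  (v0,v5,v1) [--+] → (1.31442, 2.11498, 0.0337)–(2.53551, 0, 0.0337)  len=2.4422
  (v1,v5,v6) [+-+] → (1.31442, 2.11498, 0.0337)–(1.26776, 2.1958, 0.0337)  len=0.0933
  (v2,v7,v3) [++-] → (0.853573, 0.542978, 0.0337)–(1.1671, 0, 0.0337)  len=0.6270
  (v3,v7,v8) [-+-] → (0.853573, 0.542978, 0.0337)–(0.5835, 1.0107, 0.0337)  len=0.5401
  (v5,v10,v6) [--+] → (-1.17443, 2.1958, 0.0337)–(1.26776, 2.1958, 0.0337)  len=2.4422
  (v6,v10,v11) [+-+] → (-1.17443, 2.1958, 0.0337)–(-1.26776, 2.1958, 0.0337)  len=0.0933
  (v7,v12,v8) [++-] → (-0.0434466, 1.0107, 0.0337)–(0.5835, 1.0107, 0.0337)  len=0.6269
  (v8,v12,v13) [-+-] → (-0.0434466, 1.0107, 0.0337)–(-0.5835, 1.0107, 0.0337)  len=0.5401
  (v10,v15,v11) [--+] → (-2.48885, 0.0808239, 0.0337)–(-1.26776, 2.1958, 0.0337)  len=2.4422
  (v11,v15,v16) [+-+] → (-2.48885, 0.0808239, 0.0337)–(-2.53551, 0, 0.0337)  len=0.0933
  (v12,v17,v13) [++-] → (-0.897027, 0.467722, 0.0337)–(-0.5835, 1.0107, 0.0337)  len=0.6270
  (v13,v17,v18) [-+-] → (-0.897027, 0.467722, 0.0337)–(-1.1671, 0, 0.0337)  len=0.5401
  (v15,v20,v16) [--+] → (-1.31442, -2.11498, 0.0337)–(-2.53551, 0, 0.0337)  len=2.4422
  (v16,v20,v21) [+-+] → (-1.31442, -2.11498, 0.0337)–(-1.26776, -2.1958, 0.0337)  len=0.0933
  (v17,v22,v18) [++-] → (-0.853573, -0.542978, 0.0337)–(-1.1671, 0, 0.0337)  len=0.6270
  (v18,v22,v23) [-+-] → (-0.853573, -0.542978, 0.0337)–(-0.5835, -1.0107, 0.0337)  len=0.5401
  (v20,v25,v21) [--+] → (1.17443, -2.1958, 0.0337)–(-1.26776, -2.1958, 0.0337)  len=2.4422
  (v21,v25,v26) [+-+] → (1.17443, -2.1958, 0.0337)–(1.26776, -2.1958, 0.0337)  len=0.0933
  (v22,v27,v23) [++-] → (0.0434466, -1.0107, 0.0337)–(-0.5835, -1.0107, 0.0337)  len=0.6269
  (v23,v27,v28) [-+-] → (0.0434466, -1.0107, 0.0337)–(0.5835, -1.0107, 0.0337)  len=0.5401
  (v25,v0,v26) [--+] → (2.48885, -0.0808239, 0.0337)–(1.26776, -2.1958, 0.0337)  len=2.4422
  (v26,v0,v1) [+-+] → (2.48885, -0.0808239, 0.0337)–(2.53551, 0, 0.0337)  len=0.0933
  (v27,v2,v28) [++-] → (0.897027, -0.467722, 0.0337)–(0.5835, -1.0107, 0.0337)  len=0.6270
  (v28,v2,v3) [-+-] → (0.897027, -0.467722, 0.0337)–(1.1671, 0, 0.0337)  len=0.5401

Chained into 2 loop(s):
  loop 1: 12 segments, perimeter = 15.2130
  loop 2: 12 segments, perimeter = 7.0024
Total perimeter = 22.215

loops=2 perimeter=22.215


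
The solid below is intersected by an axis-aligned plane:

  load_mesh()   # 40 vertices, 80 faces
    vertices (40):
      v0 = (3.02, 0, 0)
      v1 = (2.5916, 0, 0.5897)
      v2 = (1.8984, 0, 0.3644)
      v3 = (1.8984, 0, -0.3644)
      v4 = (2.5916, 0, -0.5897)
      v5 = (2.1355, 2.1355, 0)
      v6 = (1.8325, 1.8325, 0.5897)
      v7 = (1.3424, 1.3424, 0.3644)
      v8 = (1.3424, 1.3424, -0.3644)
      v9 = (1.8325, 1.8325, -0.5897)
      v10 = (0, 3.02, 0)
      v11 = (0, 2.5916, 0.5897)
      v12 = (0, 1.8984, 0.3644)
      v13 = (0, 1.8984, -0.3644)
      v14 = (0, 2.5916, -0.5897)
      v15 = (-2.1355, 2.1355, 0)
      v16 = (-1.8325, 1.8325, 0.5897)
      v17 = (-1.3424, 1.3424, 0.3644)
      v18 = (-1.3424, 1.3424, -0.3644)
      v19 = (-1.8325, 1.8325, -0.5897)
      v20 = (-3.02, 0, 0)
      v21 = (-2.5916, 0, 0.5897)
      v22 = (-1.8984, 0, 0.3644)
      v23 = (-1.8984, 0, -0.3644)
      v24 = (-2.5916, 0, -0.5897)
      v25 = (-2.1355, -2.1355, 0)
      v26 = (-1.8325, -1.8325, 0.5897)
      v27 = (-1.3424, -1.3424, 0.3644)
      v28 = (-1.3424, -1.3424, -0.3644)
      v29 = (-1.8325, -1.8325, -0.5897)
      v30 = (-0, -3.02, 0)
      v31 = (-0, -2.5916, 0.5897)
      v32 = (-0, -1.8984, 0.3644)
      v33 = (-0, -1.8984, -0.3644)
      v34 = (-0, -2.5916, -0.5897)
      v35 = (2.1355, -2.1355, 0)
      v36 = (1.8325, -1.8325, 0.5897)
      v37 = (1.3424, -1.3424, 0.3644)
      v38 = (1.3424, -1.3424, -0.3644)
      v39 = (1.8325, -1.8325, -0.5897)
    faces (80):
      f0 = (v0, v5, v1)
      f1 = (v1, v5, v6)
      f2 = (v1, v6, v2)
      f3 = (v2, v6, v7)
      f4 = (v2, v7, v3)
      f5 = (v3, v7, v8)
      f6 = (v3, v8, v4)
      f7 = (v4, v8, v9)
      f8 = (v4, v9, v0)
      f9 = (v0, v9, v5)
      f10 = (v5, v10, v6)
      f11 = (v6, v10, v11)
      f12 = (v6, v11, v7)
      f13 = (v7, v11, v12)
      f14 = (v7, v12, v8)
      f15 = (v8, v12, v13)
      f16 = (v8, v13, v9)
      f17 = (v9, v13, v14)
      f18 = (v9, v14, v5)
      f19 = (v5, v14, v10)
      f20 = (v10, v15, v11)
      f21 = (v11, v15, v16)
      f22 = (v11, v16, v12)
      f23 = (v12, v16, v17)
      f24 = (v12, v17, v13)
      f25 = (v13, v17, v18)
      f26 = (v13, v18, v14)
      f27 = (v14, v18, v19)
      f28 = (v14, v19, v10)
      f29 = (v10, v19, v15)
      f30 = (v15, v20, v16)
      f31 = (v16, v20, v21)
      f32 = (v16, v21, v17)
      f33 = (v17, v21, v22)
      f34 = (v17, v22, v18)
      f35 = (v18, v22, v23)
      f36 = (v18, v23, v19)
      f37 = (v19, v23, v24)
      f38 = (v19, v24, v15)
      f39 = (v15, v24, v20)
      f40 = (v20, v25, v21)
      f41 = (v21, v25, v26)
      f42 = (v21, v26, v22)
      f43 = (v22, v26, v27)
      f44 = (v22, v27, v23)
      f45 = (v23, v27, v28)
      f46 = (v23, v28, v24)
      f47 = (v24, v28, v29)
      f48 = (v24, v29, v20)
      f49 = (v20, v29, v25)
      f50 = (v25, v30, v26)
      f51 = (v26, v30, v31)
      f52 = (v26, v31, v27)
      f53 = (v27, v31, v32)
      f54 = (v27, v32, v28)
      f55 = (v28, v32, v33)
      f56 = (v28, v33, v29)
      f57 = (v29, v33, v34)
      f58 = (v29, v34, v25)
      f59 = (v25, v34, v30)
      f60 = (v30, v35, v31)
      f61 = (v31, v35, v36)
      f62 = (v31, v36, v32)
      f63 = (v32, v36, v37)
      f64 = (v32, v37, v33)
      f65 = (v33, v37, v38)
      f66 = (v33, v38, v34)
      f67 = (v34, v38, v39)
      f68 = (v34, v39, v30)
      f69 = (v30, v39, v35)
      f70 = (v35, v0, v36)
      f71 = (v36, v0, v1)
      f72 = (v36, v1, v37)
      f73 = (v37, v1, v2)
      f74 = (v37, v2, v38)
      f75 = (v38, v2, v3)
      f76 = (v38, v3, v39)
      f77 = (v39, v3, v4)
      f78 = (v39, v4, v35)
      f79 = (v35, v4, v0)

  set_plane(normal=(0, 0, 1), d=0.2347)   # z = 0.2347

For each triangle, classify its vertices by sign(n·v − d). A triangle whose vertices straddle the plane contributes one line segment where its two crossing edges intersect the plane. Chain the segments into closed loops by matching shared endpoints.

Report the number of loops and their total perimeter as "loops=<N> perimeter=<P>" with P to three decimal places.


Straddling triangles (32 of 80):
  (v0,v5,v1) [--+] → (2.31703, 1.28557, 0.2347)–(2.8495, 0, 0.2347)  len=1.3915
  (v1,v5,v6) [+-+] → (2.31703, 1.28557, 0.2347)–(2.01491, 2.01491, 0.2347)  len=0.7894
  (v2,v7,v3) [++-] → (1.44135, 1.1035, 0.2347)–(1.8984, 0, 0.2347)  len=1.1944
  (v3,v7,v8) [-+-] → (1.44135, 1.1035, 0.2347)–(1.3424, 1.3424, 0.2347)  len=0.2586
  (v5,v10,v6) [--+] → (0.729333, 2.54738, 0.2347)–(2.01491, 2.01491, 0.2347)  len=1.3915
  (v6,v10,v11) [+-+] → (0.729333, 2.54738, 0.2347)–(0, 2.8495, 0.2347)  len=0.7894
  (v7,v12,v8) [++-] → (0.238899, 1.79945, 0.2347)–(1.3424, 1.3424, 0.2347)  len=1.1944
  (v8,v12,v13) [-+-] → (0.238899, 1.79945, 0.2347)–(0, 1.8984, 0.2347)  len=0.2586
  (v10,v15,v11) [--+] → (-1.28557, 2.31703, 0.2347)–(0, 2.8495, 0.2347)  len=1.3915
  (v11,v15,v16) [+-+] → (-1.28557, 2.31703, 0.2347)–(-2.01491, 2.01491, 0.2347)  len=0.7894
  (v12,v17,v13) [++-] → (-1.1035, 1.44135, 0.2347)–(0, 1.8984, 0.2347)  len=1.1944
  (v13,v17,v18) [-+-] → (-1.1035, 1.44135, 0.2347)–(-1.3424, 1.3424, 0.2347)  len=0.2586
  (v15,v20,v16) [--+] → (-2.54738, 0.729333, 0.2347)–(-2.01491, 2.01491, 0.2347)  len=1.3915
  (v16,v20,v21) [+-+] → (-2.54738, 0.729333, 0.2347)–(-2.8495, 0, 0.2347)  len=0.7894
  (v17,v22,v18) [++-] → (-1.79945, 0.238899, 0.2347)–(-1.3424, 1.3424, 0.2347)  len=1.1944
  (v18,v22,v23) [-+-] → (-1.79945, 0.238899, 0.2347)–(-1.8984, 0, 0.2347)  len=0.2586
  (v20,v25,v21) [--+] → (-2.31703, -1.28557, 0.2347)–(-2.8495, 0, 0.2347)  len=1.3915
  (v21,v25,v26) [+-+] → (-2.31703, -1.28557, 0.2347)–(-2.01491, -2.01491, 0.2347)  len=0.7894
  (v22,v27,v23) [++-] → (-1.44135, -1.1035, 0.2347)–(-1.8984, 0, 0.2347)  len=1.1944
  (v23,v27,v28) [-+-] → (-1.44135, -1.1035, 0.2347)–(-1.3424, -1.3424, 0.2347)  len=0.2586
  (v25,v30,v26) [--+] → (-0.729333, -2.54738, 0.2347)–(-2.01491, -2.01491, 0.2347)  len=1.3915
  (v26,v30,v31) [+-+] → (-0.729333, -2.54738, 0.2347)–(0, -2.8495, 0.2347)  len=0.7894
  (v27,v32,v28) [++-] → (-0.238899, -1.79945, 0.2347)–(-1.3424, -1.3424, 0.2347)  len=1.1944
  (v28,v32,v33) [-+-] → (-0.238899, -1.79945, 0.2347)–(0, -1.8984, 0.2347)  len=0.2586
  (v30,v35,v31) [--+] → (1.28557, -2.31703, 0.2347)–(0, -2.8495, 0.2347)  len=1.3915
  (v31,v35,v36) [+-+] → (1.28557, -2.31703, 0.2347)–(2.01491, -2.01491, 0.2347)  len=0.7894
  (v32,v37,v33) [++-] → (1.1035, -1.44135, 0.2347)–(0, -1.8984, 0.2347)  len=1.1944
  (v33,v37,v38) [-+-] → (1.1035, -1.44135, 0.2347)–(1.3424, -1.3424, 0.2347)  len=0.2586
  (v35,v0,v36) [--+] → (2.54738, -0.729333, 0.2347)–(2.01491, -2.01491, 0.2347)  len=1.3915
  (v36,v0,v1) [+-+] → (2.54738, -0.729333, 0.2347)–(2.8495, 0, 0.2347)  len=0.7894
  (v37,v2,v38) [++-] → (1.79945, -0.238899, 0.2347)–(1.3424, -1.3424, 0.2347)  len=1.1944
  (v38,v2,v3) [-+-] → (1.79945, -0.238899, 0.2347)–(1.8984, 0, 0.2347)  len=0.2586

Chained into 2 loop(s):
  loop 1: 16 segments, perimeter = 17.4473
  loop 2: 16 segments, perimeter = 11.6239
Total perimeter = 29.071

loops=2 perimeter=29.071


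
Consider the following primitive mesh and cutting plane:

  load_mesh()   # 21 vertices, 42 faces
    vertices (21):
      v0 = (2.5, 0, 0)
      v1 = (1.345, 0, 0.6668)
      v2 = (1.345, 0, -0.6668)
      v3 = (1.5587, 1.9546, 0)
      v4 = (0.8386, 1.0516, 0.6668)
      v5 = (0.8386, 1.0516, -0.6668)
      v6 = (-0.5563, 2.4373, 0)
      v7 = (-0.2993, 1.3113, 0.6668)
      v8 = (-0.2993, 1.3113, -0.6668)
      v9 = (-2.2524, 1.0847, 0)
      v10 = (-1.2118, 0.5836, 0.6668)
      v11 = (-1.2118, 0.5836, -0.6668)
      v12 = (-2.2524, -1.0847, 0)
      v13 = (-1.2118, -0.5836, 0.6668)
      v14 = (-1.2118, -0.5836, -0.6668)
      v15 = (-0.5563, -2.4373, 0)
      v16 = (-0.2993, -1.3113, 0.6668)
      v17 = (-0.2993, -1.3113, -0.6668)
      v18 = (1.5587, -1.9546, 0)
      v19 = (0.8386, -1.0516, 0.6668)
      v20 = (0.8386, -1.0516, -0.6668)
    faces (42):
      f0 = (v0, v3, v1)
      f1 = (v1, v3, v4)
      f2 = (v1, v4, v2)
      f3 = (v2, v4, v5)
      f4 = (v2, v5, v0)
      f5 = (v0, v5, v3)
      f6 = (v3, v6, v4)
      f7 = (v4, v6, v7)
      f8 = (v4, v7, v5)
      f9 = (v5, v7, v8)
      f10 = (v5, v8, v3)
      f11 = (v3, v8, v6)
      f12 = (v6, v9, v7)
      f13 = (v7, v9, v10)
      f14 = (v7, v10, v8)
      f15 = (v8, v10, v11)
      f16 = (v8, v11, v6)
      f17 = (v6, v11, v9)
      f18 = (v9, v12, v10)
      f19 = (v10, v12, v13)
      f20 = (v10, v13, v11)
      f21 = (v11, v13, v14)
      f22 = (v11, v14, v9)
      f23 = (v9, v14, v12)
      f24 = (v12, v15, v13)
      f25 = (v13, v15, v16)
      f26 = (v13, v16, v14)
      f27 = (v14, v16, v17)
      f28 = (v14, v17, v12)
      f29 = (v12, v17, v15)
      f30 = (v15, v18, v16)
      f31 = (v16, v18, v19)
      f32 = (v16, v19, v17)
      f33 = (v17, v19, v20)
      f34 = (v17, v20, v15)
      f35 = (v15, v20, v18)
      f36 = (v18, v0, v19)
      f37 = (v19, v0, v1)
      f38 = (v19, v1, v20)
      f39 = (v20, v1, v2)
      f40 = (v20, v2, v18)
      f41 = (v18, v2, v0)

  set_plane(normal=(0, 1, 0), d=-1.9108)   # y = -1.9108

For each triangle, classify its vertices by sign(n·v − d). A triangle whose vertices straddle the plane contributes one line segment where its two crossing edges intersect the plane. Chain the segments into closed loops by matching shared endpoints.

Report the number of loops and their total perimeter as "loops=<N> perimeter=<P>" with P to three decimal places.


loops=1 perimeter=5.770

Straddling triangles (10 of 42):
  (v12,v15,v13) [+-+] → (-1.21651, -1.9108, 0)–(-0.742479, -1.9108, 0.189389)  len=0.5105
  (v13,v15,v16) [+-+] → (-0.742479, -1.9108, 0.189389)–(-0.436131, -1.9108, 0.311785)  len=0.3299
  (v12,v17,v15) [++-] → (-0.436131, -1.9108, -0.311785)–(-1.21651, -1.9108, 0)  len=0.8404
  (v15,v18,v16) [--+] → (1.4322, -1.9108, 0.0454)–(-0.436131, -1.9108, 0.311785)  len=1.8872
  (v16,v18,v19) [+-+] → (1.4322, -1.9108, 0.0454)–(1.52377, -1.9108, 0.0323431)  len=0.0925
  (v17,v20,v15) [++-] → (-0.0263044, -1.9108, -0.253352)–(-0.436131, -1.9108, -0.311785)  len=0.4140
  (v15,v20,v18) [-+-] → (-0.0263044, -1.9108, -0.253352)–(1.52377, -1.9108, -0.0323431)  len=1.5658
  (v18,v0,v19) [-++] → (1.57979, -1.9108, 0)–(1.52377, -1.9108, 0.0323431)  len=0.0647
  (v20,v2,v18) [++-] → (1.55391, -1.9108, -0.0149421)–(1.52377, -1.9108, -0.0323431)  len=0.0348
  (v18,v2,v0) [-++] → (1.55391, -1.9108, -0.0149421)–(1.57979, -1.9108, 0)  len=0.0299

Chained into 1 loop(s):
  loop 1: 10 segments, perimeter = 5.7695
Total perimeter = 5.770


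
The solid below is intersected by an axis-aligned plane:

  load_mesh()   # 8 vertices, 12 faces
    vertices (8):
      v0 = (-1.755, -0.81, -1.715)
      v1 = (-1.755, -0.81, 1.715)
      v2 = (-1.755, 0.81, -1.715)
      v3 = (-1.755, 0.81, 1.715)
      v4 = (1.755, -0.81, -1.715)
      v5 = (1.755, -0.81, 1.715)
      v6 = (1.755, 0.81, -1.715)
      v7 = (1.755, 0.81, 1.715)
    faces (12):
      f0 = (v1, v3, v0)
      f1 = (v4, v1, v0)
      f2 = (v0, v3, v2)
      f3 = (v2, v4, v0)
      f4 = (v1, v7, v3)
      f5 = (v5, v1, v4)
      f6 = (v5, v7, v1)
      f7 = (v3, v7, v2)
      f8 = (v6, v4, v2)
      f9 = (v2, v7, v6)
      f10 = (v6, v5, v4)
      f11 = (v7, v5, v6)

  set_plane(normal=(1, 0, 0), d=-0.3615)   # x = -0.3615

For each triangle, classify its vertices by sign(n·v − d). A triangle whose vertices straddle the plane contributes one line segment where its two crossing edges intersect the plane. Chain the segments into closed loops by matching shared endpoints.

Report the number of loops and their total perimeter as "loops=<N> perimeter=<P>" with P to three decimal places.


Straddling triangles (8 of 12):
  (v4,v1,v0) [+--] → (-0.3615, -0.81, 0.353261)–(-0.3615, -0.81, -1.715)  len=2.0683
  (v2,v4,v0) [-+-] → (-0.3615, 0.166846, -1.715)–(-0.3615, -0.81, -1.715)  len=0.9768
  (v1,v7,v3) [-+-] → (-0.3615, -0.166846, 1.715)–(-0.3615, 0.81, 1.715)  len=0.9768
  (v5,v1,v4) [+-+] → (-0.3615, -0.81, 1.715)–(-0.3615, -0.81, 0.353261)  len=1.3617
  (v5,v7,v1) [++-] → (-0.3615, -0.166846, 1.715)–(-0.3615, -0.81, 1.715)  len=0.6432
  (v3,v7,v2) [-+-] → (-0.3615, 0.81, 1.715)–(-0.3615, 0.81, -0.353261)  len=2.0683
  (v6,v4,v2) [++-] → (-0.3615, 0.166846, -1.715)–(-0.3615, 0.81, -1.715)  len=0.6432
  (v2,v7,v6) [-++] → (-0.3615, 0.81, -0.353261)–(-0.3615, 0.81, -1.715)  len=1.3617

Chained into 1 loop(s):
  loop 1: 8 segments, perimeter = 10.1000
Total perimeter = 10.100

loops=1 perimeter=10.100
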